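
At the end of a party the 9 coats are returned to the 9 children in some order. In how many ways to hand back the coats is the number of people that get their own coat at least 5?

Sum C(9,i)·!(9-i) for i = 5..9:
  i=5: C(9,5)·!4 = 126·9 = 1134
  i=6: C(9,6)·!3 = 84·2 = 168
  i=7: C(9,7)·!2 = 36·1 = 36
  i=8: C(9,8)·!1 = 9·0 = 0
  i=9: C(9,9)·!0 = 1·1 = 1
Total = 1339.

1339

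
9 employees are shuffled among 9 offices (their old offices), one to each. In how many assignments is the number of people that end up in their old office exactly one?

133497

Pick the single fixed position: C(9,1) = 9 ways.
The remaining 8 must be deranged: !8 = 14833.
Total: 9 × 14833 = 133497.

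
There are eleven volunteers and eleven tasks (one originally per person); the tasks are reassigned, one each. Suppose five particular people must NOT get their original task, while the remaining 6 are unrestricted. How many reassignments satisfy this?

Let A_j be the event that the j-th constrained one is fixed. By inclusion-exclusion over the 5 events:
Σ_{j=0}^{5} (-1)^j C(5,j)(11-j)!
= C(5,0)·11! - C(5,1)·10! + C(5,2)·9! - C(5,3)·8! + C(5,4)·7! - C(5,5)·6!
= 39916800 - 18144000 + 3628800 - 403200 + 25200 - 720
= 25022880

25022880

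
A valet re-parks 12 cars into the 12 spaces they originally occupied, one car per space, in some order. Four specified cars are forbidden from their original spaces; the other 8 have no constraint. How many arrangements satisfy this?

339696000

Let A_j be the event that the j-th constrained one is fixed. By inclusion-exclusion over the 4 events:
Σ_{j=0}^{4} (-1)^j C(4,j)(12-j)!
= C(4,0)·12! - C(4,1)·11! + C(4,2)·10! - C(4,3)·9! + C(4,4)·8!
= 479001600 - 159667200 + 21772800 - 1451520 + 40320
= 339696000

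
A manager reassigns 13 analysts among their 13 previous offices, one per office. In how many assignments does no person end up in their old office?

!13 = 13! · Σ_{k=0}^{13} (-1)^k/k!
= 13! - 13!/1! + 13!/2! - 13!/3! + 13!/4! - 13!/5! + 13!/6! - 13!/7! + 13!/8! - 13!/9! + 13!/10! - 13!/11! + 13!/12! - 13!/13!
= 6227020800 - 6227020800 + 3113510400 - 1037836800 + 259459200 - 51891840 + 8648640 - 1235520 + 154440 - 17160 + 1716 - 156 + 13 - 1
= 2290792932

2290792932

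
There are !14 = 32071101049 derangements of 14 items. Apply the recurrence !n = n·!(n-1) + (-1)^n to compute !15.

481066515734

!15 = 15·32071101049 - 1 = 481066515734.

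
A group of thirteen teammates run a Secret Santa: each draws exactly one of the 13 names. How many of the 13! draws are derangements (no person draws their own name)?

The subfactorial !13 = [13!/e] (nearest integer).
13! = 6227020800, and 6227020800/e ≈ 2290792932.07, so !13 = 2290792932.

2290792932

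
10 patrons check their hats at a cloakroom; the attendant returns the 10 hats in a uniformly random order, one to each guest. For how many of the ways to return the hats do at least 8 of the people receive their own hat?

46

Sum C(10,i)·!(10-i) for i = 8..10:
  i=8: C(10,8)·!2 = 45·1 = 45
  i=9: C(10,9)·!1 = 10·0 = 0
  i=10: C(10,10)·!0 = 1·1 = 1
Total = 46.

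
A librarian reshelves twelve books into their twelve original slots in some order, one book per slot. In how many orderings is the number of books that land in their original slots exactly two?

88107426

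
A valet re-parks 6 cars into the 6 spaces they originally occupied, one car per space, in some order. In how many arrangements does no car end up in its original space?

265

The number of derangements of 6 is !6 = Σ_{k=0}^{6} (-1)^k·6!/k!
= 6! - 6!/1! + 6!/2! - 6!/3! + 6!/4! - 6!/5! + 6!/6!
= 720 - 720 + 360 - 120 + 30 - 6 + 1
= 265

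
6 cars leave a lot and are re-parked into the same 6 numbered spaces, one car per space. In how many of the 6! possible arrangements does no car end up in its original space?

!6 = 6! · Σ_{k=0}^{6} (-1)^k/k!
= 6! - 6!/1! + 6!/2! - 6!/3! + 6!/4! - 6!/5! + 6!/6!
= 720 - 720 + 360 - 120 + 30 - 6 + 1
= 265

265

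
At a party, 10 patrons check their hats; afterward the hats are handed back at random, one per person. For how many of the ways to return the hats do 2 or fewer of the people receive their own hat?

3337406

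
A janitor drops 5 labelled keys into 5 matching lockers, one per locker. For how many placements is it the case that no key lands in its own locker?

!5 is the nearest integer to 5!/e.
5! = 120, and 120/e ≈ 44.15, so !5 = 44.

44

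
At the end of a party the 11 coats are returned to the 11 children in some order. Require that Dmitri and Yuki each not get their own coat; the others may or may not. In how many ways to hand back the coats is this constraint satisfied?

33022080

Inclusion-exclusion on the 2 forbidden self-matches:
Σ_{j=0}^{2} (-1)^j C(2,j)(11-j)!
= C(2,0)·11! - C(2,1)·10! + C(2,2)·9!
= 39916800 - 7257600 + 362880
= 33022080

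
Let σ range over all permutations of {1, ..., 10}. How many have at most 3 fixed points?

3559886

Sum C(10,i)·!(10-i) for i = 0..3:
  i=0: C(10,0)·!10 = 1·1334961 = 1334961
  i=1: C(10,1)·!9 = 10·133496 = 1334960
  i=2: C(10,2)·!8 = 45·14833 = 667485
  i=3: C(10,3)·!7 = 120·1854 = 222480
Total = 3559886.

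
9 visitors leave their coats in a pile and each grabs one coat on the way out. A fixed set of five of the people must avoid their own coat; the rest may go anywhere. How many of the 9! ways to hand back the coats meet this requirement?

Let A_j be the event that the j-th constrained one is fixed. By inclusion-exclusion over the 5 events:
Σ_{j=0}^{5} (-1)^j C(5,j)(9-j)!
= C(5,0)·9! - C(5,1)·8! + C(5,2)·7! - C(5,3)·6! + C(5,4)·5! - C(5,5)·4!
= 362880 - 201600 + 50400 - 7200 + 600 - 24
= 205056

205056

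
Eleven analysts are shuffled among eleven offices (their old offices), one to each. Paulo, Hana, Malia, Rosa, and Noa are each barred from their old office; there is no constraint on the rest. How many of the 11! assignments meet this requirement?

25022880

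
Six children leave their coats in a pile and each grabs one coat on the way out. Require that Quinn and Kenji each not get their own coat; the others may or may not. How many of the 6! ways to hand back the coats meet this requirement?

Inclusion-exclusion on the 2 forbidden self-matches:
Σ_{j=0}^{2} (-1)^j C(2,j)(6-j)!
= C(2,0)·6! - C(2,1)·5! + C(2,2)·4!
= 720 - 240 + 24
= 504

504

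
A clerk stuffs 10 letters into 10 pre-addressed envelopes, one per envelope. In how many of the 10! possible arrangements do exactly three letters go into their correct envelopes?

222480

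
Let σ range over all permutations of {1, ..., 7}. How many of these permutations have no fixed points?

!7 = 7! · Σ_{k=0}^{7} (-1)^k/k!
= 7! - 7!/1! + 7!/2! - 7!/3! + 7!/4! - 7!/5! + 7!/6! - 7!/7!
= 5040 - 5040 + 2520 - 840 + 210 - 42 + 7 - 1
= 1854

1854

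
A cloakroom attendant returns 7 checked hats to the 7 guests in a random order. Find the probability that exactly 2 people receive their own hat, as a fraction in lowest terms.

Favorable outcomes: C(7,2)·!5 = 21·44 = 924.
Total outcomes: 7! = 5040.
Probability = 924/5040 = 11/60.

11/60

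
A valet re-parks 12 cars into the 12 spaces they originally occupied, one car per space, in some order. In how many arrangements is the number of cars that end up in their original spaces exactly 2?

Choose which 2 of the 12 are fixed: C(12,2) = 66.
The remaining 10 must be deranged: !10 = 1334961.
Total: 66 × 1334961 = 88107426.

88107426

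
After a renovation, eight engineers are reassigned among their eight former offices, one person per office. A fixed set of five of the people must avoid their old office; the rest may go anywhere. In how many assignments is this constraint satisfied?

21234

Let A_j be the event that the j-th constrained one is fixed. By inclusion-exclusion over the 5 events:
Σ_{j=0}^{5} (-1)^j C(5,j)(8-j)!
= C(5,0)·8! - C(5,1)·7! + C(5,2)·6! - C(5,3)·5! + C(5,4)·4! - C(5,5)·3!
= 40320 - 25200 + 7200 - 1200 + 120 - 6
= 21234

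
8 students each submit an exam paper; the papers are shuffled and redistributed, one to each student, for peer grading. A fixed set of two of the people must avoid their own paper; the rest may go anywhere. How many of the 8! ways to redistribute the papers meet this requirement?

30960

Inclusion-exclusion on the 2 forbidden self-matches:
Σ_{j=0}^{2} (-1)^j C(2,j)(8-j)!
= C(2,0)·8! - C(2,1)·7! + C(2,2)·6!
= 40320 - 10080 + 720
= 30960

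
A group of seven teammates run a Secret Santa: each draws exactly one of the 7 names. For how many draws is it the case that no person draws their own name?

Use !n = n·!(n-1) + (-1)^n.
!7 = 7·265 - 1 = 1854

1854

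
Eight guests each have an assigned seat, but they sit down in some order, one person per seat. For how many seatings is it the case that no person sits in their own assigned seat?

14833

By inclusion-exclusion, !8 = Σ (-1)^k · 8!/k! for k=0..8
= 8! - 8!/1! + 8!/2! - 8!/3! + 8!/4! - 8!/5! + 8!/6! - 8!/7! + 8!/8!
= 40320 - 40320 + 20160 - 6720 + 1680 - 336 + 56 - 8 + 1
= 14833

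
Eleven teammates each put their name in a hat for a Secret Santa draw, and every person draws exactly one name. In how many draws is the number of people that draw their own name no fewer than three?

# with exactly i fixed is C(11,i)·!(11-i); sum over i=3..11:
  i=3: C(11,3)·!8 = 165·14833 = 2447445
  i=4: C(11,4)·!7 = 330·1854 = 611820
  i=5: C(11,5)·!6 = 462·265 = 122430
  i=6: C(11,6)·!5 = 462·44 = 20328
  i=7: C(11,7)·!4 = 330·9 = 2970
  i=8: C(11,8)·!3 = 165·2 = 330
  i=9: C(11,9)·!2 = 55·1 = 55
  i=10: C(11,10)·!1 = 11·0 = 0
  i=11: C(11,11)·!0 = 1·1 = 1
Total = 3205379.

3205379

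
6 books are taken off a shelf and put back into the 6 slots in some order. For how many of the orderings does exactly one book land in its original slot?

264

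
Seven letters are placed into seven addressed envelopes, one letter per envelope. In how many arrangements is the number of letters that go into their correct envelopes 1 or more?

3186

# with exactly i fixed is C(7,i)·!(7-i); sum over i=1..7:
  i=1: C(7,1)·!6 = 7·265 = 1855
  i=2: C(7,2)·!5 = 21·44 = 924
  i=3: C(7,3)·!4 = 35·9 = 315
  i=4: C(7,4)·!3 = 35·2 = 70
  i=5: C(7,5)·!2 = 21·1 = 21
  i=6: C(7,6)·!1 = 7·0 = 0
  i=7: C(7,7)·!0 = 1·1 = 1
Total = 3186.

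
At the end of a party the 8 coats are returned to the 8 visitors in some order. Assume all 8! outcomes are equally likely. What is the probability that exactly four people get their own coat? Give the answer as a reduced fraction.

1/64

Favorable outcomes: C(8,4)·!4 = 70·9 = 630.
Total outcomes: 8! = 40320.
Probability = 630/40320 = 1/64.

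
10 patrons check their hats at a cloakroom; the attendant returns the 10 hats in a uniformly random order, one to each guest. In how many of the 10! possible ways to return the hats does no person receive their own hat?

The number of derangements of 10 is !10 = Σ_{k=0}^{10} (-1)^k·10!/k!
= 10! - 10!/1! + 10!/2! - 10!/3! + 10!/4! - 10!/5! + 10!/6! - 10!/7! + 10!/8! - 10!/9! + 10!/10!
= 3628800 - 3628800 + 1814400 - 604800 + 151200 - 30240 + 5040 - 720 + 90 - 10 + 1
= 1334961

1334961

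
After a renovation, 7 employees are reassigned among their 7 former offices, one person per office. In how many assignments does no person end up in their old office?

1854

!7 is the nearest integer to 7!/e.
7! = 5040, and 5040/e ≈ 1854.11, so !7 = 1854.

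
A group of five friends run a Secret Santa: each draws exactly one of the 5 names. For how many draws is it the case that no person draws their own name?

44

The number of derangements of 5 is !5 = Σ_{k=0}^{5} (-1)^k·5!/k!
= 5! - 5!/1! + 5!/2! - 5!/3! + 5!/4! - 5!/5!
= 120 - 120 + 60 - 20 + 5 - 1
= 44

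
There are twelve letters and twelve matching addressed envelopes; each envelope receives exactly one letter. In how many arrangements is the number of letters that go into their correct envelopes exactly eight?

Choose which 8 of the 12 are fixed: C(12,8) = 495.
The other 4 form a derangement: !4 = 9.
Total: 495 × 9 = 4455.

4455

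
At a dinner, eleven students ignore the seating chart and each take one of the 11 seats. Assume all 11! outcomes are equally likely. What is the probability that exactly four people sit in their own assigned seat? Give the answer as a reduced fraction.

103/6720

Favorable outcomes: C(11,4)·!7 = 330·1854 = 611820.
Total outcomes: 11! = 39916800.
Probability = 611820/39916800 = 103/6720.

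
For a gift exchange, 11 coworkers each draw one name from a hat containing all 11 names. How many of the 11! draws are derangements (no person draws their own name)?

14684570

!11 = 11! · Σ_{k=0}^{11} (-1)^k/k!
= 11! - 11!/1! + 11!/2! - 11!/3! + 11!/4! - 11!/5! + 11!/6! - 11!/7! + 11!/8! - 11!/9! + 11!/10! - 11!/11!
= 39916800 - 39916800 + 19958400 - 6652800 + 1663200 - 332640 + 55440 - 7920 + 990 - 110 + 11 - 1
= 14684570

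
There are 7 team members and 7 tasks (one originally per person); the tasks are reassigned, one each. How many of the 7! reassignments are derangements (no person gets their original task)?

1854

Use !n = (n-1)(!(n-1) + !(n-2)).
!7 = 6·(265 + 44) = 6·309 = 1854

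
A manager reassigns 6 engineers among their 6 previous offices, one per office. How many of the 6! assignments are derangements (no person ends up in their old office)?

265

The number of derangements of 6 is !6 = Σ_{k=0}^{6} (-1)^k·6!/k!
= 6! - 6!/1! + 6!/2! - 6!/3! + 6!/4! - 6!/5! + 6!/6!
= 720 - 720 + 360 - 120 + 30 - 6 + 1
= 265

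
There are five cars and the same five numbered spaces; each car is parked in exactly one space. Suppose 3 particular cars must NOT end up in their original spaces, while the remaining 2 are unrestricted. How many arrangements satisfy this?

64

Inclusion-exclusion on the 3 forbidden self-matches:
Σ_{j=0}^{3} (-1)^j C(3,j)(5-j)!
= C(3,0)·5! - C(3,1)·4! + C(3,2)·3! - C(3,3)·2!
= 120 - 72 + 18 - 2
= 64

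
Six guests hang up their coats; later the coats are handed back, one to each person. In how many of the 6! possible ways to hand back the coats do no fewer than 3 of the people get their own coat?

56

# with exactly i fixed is C(6,i)·!(6-i); sum over i=3..6:
  i=3: C(6,3)·!3 = 20·2 = 40
  i=4: C(6,4)·!2 = 15·1 = 15
  i=5: C(6,5)·!1 = 6·0 = 0
  i=6: C(6,6)·!0 = 1·1 = 1
Total = 56.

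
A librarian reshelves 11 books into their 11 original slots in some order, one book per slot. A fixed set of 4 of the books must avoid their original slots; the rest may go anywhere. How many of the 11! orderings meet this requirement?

27422640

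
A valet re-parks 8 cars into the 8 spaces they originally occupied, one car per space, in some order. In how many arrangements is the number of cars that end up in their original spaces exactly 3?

2464

Choose which 3 of the 8 are fixed: C(8,3) = 56.
The remaining 5 must be deranged: !5 = 44.
Total: 56 × 44 = 2464.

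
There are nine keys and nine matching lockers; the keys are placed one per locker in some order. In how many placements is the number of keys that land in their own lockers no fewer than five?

1339

# with exactly i fixed is C(9,i)·!(9-i); sum over i=5..9:
  i=5: C(9,5)·!4 = 126·9 = 1134
  i=6: C(9,6)·!3 = 84·2 = 168
  i=7: C(9,7)·!2 = 36·1 = 36
  i=8: C(9,8)·!1 = 9·0 = 0
  i=9: C(9,9)·!0 = 1·1 = 1
Total = 1339.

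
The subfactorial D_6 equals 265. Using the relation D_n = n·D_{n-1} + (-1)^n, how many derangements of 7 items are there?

D_7 = 7·265 - 1 = 1854.

1854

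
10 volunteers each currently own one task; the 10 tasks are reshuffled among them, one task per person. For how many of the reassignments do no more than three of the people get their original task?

# with exactly i fixed is C(10,i)·!(10-i); sum over i=0..3:
  i=0: C(10,0)·!10 = 1·1334961 = 1334961
  i=1: C(10,1)·!9 = 10·133496 = 1334960
  i=2: C(10,2)·!8 = 45·14833 = 667485
  i=3: C(10,3)·!7 = 120·1854 = 222480
Total = 3559886.

3559886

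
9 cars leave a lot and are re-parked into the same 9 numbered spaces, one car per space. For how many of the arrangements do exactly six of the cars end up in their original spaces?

168

Pick the 6 fixed positions: C(9,6) = 84 ways.
The other 3 form a derangement: !3 = 2.
Total: 84 × 2 = 168.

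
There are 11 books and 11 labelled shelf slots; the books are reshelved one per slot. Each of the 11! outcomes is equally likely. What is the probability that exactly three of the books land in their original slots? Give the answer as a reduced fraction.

2119/34560

Favorable outcomes: C(11,3)·!8 = 165·14833 = 2447445.
Total outcomes: 11! = 39916800.
Probability = 2447445/39916800 = 2119/34560.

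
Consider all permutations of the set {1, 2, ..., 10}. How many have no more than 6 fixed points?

Sum C(10,i)·!(10-i) for i = 0..6:
  i=0: C(10,0)·!10 = 1·1334961 = 1334961
  i=1: C(10,1)·!9 = 10·133496 = 1334960
  i=2: C(10,2)·!8 = 45·14833 = 667485
  i=3: C(10,3)·!7 = 120·1854 = 222480
  i=4: C(10,4)·!6 = 210·265 = 55650
  i=5: C(10,5)·!5 = 252·44 = 11088
  i=6: C(10,6)·!4 = 210·9 = 1890
Total = 3628514.

3628514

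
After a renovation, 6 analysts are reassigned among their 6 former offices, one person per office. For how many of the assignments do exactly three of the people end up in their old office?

Pick the 3 fixed positions: C(6,3) = 20 ways.
The other 3 form a derangement: !3 = 2.
Total: 20 × 2 = 40.

40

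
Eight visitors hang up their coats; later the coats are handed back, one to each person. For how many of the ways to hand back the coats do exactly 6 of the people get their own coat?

Pick the 6 fixed positions: C(8,6) = 28 ways.
The remaining 2 must be deranged: !2 = 1.
Total: 28 × 1 = 28.

28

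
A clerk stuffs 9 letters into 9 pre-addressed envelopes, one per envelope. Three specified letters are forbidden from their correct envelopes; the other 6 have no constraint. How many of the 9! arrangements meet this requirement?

256320

Inclusion-exclusion on the 3 forbidden self-matches:
Σ_{j=0}^{3} (-1)^j C(3,j)(9-j)!
= C(3,0)·9! - C(3,1)·8! + C(3,2)·7! - C(3,3)·6!
= 362880 - 120960 + 15120 - 720
= 256320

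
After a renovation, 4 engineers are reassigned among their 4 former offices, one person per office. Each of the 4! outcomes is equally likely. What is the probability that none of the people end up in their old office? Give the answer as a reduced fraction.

Favorable outcomes: !4 = 9.
Total outcomes: 4! = 24.
Probability = 9/24 = 3/8.

3/8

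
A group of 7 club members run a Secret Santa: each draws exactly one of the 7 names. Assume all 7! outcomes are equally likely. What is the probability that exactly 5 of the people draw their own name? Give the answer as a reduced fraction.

1/240

Favorable outcomes: C(7,5)·!2 = 21·1 = 21.
Total outcomes: 7! = 5040.
Probability = 21/5040 = 1/240.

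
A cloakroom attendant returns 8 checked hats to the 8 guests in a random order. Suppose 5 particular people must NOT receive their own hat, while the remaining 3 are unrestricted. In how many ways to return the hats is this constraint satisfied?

21234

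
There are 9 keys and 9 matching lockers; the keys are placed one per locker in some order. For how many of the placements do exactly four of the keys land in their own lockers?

5544

Pick the 4 fixed positions: C(9,4) = 126 ways.
The remaining 5 must be deranged: !5 = 44.
Total: 126 × 44 = 5544.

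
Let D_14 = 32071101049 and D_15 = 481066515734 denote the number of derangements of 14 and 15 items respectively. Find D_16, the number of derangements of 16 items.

D_16 = (16-1)·(D_15 + D_14) = 15·(481066515734 + 32071101049) = 15·513137616783 = 7697064251745.

7697064251745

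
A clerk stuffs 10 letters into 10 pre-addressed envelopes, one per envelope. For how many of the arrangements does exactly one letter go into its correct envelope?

Pick the single fixed position: C(10,1) = 10 ways.
The other 9 form a derangement: !9 = 133496.
Total: 10 × 133496 = 1334960.

1334960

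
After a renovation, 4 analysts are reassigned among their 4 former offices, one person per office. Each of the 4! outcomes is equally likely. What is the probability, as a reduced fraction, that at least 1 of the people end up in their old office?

5/8

Favorable outcomes: Σ_{i≥1} C(4,i)·!(4-i) = 4·2 + 6·1 + 4·0 + 1·1 = 15.
Total outcomes: 4! = 24.
Probability = 15/24 = 5/8.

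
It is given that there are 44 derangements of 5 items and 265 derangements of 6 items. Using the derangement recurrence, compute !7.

!7 = (7-1)·(!6 + !5) = 6·(265 + 44) = 6·309 = 1854.

1854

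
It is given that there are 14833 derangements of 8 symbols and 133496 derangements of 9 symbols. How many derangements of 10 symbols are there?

1334961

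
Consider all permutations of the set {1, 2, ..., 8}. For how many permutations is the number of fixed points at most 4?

40179

# with exactly i fixed is C(8,i)·!(8-i); sum over i=0..4:
  i=0: C(8,0)·!8 = 1·14833 = 14833
  i=1: C(8,1)·!7 = 8·1854 = 14832
  i=2: C(8,2)·!6 = 28·265 = 7420
  i=3: C(8,3)·!5 = 56·44 = 2464
  i=4: C(8,4)·!4 = 70·9 = 630
Total = 40179.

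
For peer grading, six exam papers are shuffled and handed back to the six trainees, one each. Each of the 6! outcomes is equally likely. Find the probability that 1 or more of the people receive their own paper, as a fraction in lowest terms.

Favorable outcomes: Σ_{i≥1} C(6,i)·!(6-i) = 6·44 + 15·9 + 20·2 + 15·1 + 6·0 + 1·1 = 455.
Total outcomes: 6! = 720.
Probability = 455/720 = 91/144.

91/144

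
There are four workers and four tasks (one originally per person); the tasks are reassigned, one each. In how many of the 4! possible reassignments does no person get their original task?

9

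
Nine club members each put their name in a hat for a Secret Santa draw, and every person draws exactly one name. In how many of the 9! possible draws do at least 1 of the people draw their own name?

229384

Sum C(9,i)·!(9-i) for i = 1..9:
  i=1: C(9,1)·!8 = 9·14833 = 133497
  i=2: C(9,2)·!7 = 36·1854 = 66744
  i=3: C(9,3)·!6 = 84·265 = 22260
  i=4: C(9,4)·!5 = 126·44 = 5544
  i=5: C(9,5)·!4 = 126·9 = 1134
  i=6: C(9,6)·!3 = 84·2 = 168
  i=7: C(9,7)·!2 = 36·1 = 36
  i=8: C(9,8)·!1 = 9·0 = 0
  i=9: C(9,9)·!0 = 1·1 = 1
Total = 229384.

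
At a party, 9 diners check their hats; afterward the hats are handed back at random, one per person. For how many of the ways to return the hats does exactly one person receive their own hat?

133497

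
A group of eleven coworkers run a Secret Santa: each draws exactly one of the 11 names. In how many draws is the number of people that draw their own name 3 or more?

3205379

Sum C(11,i)·!(11-i) for i = 3..11:
  i=3: C(11,3)·!8 = 165·14833 = 2447445
  i=4: C(11,4)·!7 = 330·1854 = 611820
  i=5: C(11,5)·!6 = 462·265 = 122430
  i=6: C(11,6)·!5 = 462·44 = 20328
  i=7: C(11,7)·!4 = 330·9 = 2970
  i=8: C(11,8)·!3 = 165·2 = 330
  i=9: C(11,9)·!2 = 55·1 = 55
  i=10: C(11,10)·!1 = 11·0 = 0
  i=11: C(11,11)·!0 = 1·1 = 1
Total = 3205379.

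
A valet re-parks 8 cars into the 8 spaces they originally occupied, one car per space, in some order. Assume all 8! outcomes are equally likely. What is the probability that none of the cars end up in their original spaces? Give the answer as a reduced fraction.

2119/5760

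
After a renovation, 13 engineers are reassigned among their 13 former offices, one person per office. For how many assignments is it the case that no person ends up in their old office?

Use !n = n·!(n-1) + (-1)^n.
!13 = 13·176214841 - 1 = 2290792932

2290792932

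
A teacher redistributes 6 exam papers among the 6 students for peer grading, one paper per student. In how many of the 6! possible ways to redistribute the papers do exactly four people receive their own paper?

Choose which 4 of the 6 are fixed: C(6,4) = 15.
The remaining 2 must be deranged: !2 = 1.
Total: 15 × 1 = 15.

15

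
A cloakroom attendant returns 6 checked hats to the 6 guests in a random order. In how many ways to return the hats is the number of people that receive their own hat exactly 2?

Pick the 2 fixed positions: C(6,2) = 15 ways.
The remaining 4 must be deranged: !4 = 9.
Total: 15 × 9 = 135.

135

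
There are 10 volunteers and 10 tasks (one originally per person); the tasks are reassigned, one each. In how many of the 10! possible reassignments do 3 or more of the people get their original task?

# with exactly i fixed is C(10,i)·!(10-i); sum over i=3..10:
  i=3: C(10,3)·!7 = 120·1854 = 222480
  i=4: C(10,4)·!6 = 210·265 = 55650
  i=5: C(10,5)·!5 = 252·44 = 11088
  i=6: C(10,6)·!4 = 210·9 = 1890
  i=7: C(10,7)·!3 = 120·2 = 240
  i=8: C(10,8)·!2 = 45·1 = 45
  i=9: C(10,9)·!1 = 10·0 = 0
  i=10: C(10,10)·!0 = 1·1 = 1
Total = 291394.

291394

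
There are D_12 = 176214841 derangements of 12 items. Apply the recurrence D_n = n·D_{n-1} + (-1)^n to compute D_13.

2290792932

D_13 = 13·176214841 - 1 = 2290792932.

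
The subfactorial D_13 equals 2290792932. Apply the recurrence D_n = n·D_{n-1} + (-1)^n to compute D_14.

D_14 = 14·2290792932 + 1 = 32071101049.

32071101049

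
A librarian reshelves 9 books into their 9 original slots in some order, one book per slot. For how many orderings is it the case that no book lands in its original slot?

133496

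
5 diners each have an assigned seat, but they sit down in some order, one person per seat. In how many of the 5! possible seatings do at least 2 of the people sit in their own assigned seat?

# with exactly i fixed is C(5,i)·!(5-i); sum over i=2..5:
  i=2: C(5,2)·!3 = 10·2 = 20
  i=3: C(5,3)·!2 = 10·1 = 10
  i=4: C(5,4)·!1 = 5·0 = 0
  i=5: C(5,5)·!0 = 1·1 = 1
Total = 31.

31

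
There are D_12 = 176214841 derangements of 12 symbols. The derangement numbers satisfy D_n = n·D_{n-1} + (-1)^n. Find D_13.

D_13 = 13·176214841 - 1 = 2290792932.

2290792932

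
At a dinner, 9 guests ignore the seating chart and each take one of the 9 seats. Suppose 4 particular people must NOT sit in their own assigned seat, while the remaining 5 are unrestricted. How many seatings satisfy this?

Let A_j be the event that the j-th constrained one is fixed. By inclusion-exclusion over the 4 events:
Σ_{j=0}^{4} (-1)^j C(4,j)(9-j)!
= C(4,0)·9! - C(4,1)·8! + C(4,2)·7! - C(4,3)·6! + C(4,4)·5!
= 362880 - 161280 + 30240 - 2880 + 120
= 229080

229080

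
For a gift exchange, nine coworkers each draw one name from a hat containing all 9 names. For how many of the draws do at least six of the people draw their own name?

205

Sum C(9,i)·!(9-i) for i = 6..9:
  i=6: C(9,6)·!3 = 84·2 = 168
  i=7: C(9,7)·!2 = 36·1 = 36
  i=8: C(9,8)·!1 = 9·0 = 0
  i=9: C(9,9)·!0 = 1·1 = 1
Total = 205.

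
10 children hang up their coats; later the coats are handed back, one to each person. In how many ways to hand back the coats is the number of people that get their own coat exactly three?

Pick the 3 fixed positions: C(10,3) = 120 ways.
The other 7 form a derangement: !7 = 1854.
Total: 120 × 1854 = 222480.

222480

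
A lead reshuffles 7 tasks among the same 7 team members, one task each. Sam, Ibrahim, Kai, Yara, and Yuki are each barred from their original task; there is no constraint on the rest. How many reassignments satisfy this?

Inclusion-exclusion on the 5 forbidden self-matches:
Σ_{j=0}^{5} (-1)^j C(5,j)(7-j)!
= C(5,0)·7! - C(5,1)·6! + C(5,2)·5! - C(5,3)·4! + C(5,4)·3! - C(5,5)·2!
= 5040 - 3600 + 1200 - 240 + 30 - 2
= 2428

2428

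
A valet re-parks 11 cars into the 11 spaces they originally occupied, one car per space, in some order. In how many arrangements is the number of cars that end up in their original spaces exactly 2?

7342280

Choose which 2 of the 11 are fixed: C(11,2) = 55.
The remaining 9 must be deranged: !9 = 133496.
Total: 55 × 133496 = 7342280.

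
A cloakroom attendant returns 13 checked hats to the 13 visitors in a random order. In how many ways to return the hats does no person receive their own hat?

2290792932

The subfactorial !13 = [13!/e] (nearest integer).
13! = 6227020800, and 6227020800/e ≈ 2290792932.07, so !13 = 2290792932.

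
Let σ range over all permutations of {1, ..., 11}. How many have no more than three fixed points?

39158866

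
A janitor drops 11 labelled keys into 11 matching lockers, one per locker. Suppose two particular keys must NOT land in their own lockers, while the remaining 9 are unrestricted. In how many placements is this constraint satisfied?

33022080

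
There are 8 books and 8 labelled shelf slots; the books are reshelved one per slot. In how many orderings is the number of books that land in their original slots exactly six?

28

Pick the 6 fixed positions: C(8,6) = 28 ways.
The remaining 2 must be deranged: !2 = 1.
Total: 28 × 1 = 28.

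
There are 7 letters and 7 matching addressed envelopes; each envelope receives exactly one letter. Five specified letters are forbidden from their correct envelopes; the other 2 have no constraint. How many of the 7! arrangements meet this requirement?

2428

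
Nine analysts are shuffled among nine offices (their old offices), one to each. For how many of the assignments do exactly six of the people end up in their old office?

Choose which 6 of the 9 are fixed: C(9,6) = 84.
The remaining 3 must be deranged: !3 = 2.
Total: 84 × 2 = 168.

168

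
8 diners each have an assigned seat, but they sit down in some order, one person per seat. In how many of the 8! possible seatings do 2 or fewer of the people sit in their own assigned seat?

37085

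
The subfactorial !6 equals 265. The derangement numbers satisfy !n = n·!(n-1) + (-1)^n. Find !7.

!7 = 7·265 - 1 = 1854.

1854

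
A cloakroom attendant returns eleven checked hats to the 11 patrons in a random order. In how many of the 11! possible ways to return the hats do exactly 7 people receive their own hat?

Choose which 7 of the 11 are fixed: C(11,7) = 330.
The remaining 4 must be deranged: !4 = 9.
Total: 330 × 9 = 2970.

2970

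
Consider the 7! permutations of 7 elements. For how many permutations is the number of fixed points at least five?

# with exactly i fixed is C(7,i)·!(7-i); sum over i=5..7:
  i=5: C(7,5)·!2 = 21·1 = 21
  i=6: C(7,6)·!1 = 7·0 = 0
  i=7: C(7,7)·!0 = 1·1 = 1
Total = 22.

22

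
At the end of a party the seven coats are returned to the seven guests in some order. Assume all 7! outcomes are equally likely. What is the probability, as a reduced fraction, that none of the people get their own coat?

Favorable outcomes: !7 = 1854.
Total outcomes: 7! = 5040.
Probability = 1854/5040 = 103/280.

103/280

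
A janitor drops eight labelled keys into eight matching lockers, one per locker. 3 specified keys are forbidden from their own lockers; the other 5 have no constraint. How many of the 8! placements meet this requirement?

Let A_j be the event that the j-th constrained one is fixed. By inclusion-exclusion over the 3 events:
Σ_{j=0}^{3} (-1)^j C(3,j)(8-j)!
= C(3,0)·8! - C(3,1)·7! + C(3,2)·6! - C(3,3)·5!
= 40320 - 15120 + 2160 - 120
= 27240

27240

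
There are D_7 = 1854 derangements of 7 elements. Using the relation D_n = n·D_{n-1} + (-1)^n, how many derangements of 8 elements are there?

14833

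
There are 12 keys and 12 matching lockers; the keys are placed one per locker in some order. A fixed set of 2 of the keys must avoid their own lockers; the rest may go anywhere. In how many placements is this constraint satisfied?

402796800

Let A_j be the event that the j-th constrained one is fixed. By inclusion-exclusion over the 2 events:
Σ_{j=0}^{2} (-1)^j C(2,j)(12-j)!
= C(2,0)·12! - C(2,1)·11! + C(2,2)·10!
= 479001600 - 79833600 + 3628800
= 402796800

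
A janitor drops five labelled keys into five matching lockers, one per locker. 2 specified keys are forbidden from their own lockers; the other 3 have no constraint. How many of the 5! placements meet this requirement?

78

Let A_j be the event that the j-th constrained one is fixed. By inclusion-exclusion over the 2 events:
Σ_{j=0}^{2} (-1)^j C(2,j)(5-j)!
= C(2,0)·5! - C(2,1)·4! + C(2,2)·3!
= 120 - 48 + 6
= 78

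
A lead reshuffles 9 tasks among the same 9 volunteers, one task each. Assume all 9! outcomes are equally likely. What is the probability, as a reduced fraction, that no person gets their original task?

16687/45360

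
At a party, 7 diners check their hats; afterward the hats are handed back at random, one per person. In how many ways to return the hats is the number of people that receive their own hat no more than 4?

# with exactly i fixed is C(7,i)·!(7-i); sum over i=0..4:
  i=0: C(7,0)·!7 = 1·1854 = 1854
  i=1: C(7,1)·!6 = 7·265 = 1855
  i=2: C(7,2)·!5 = 21·44 = 924
  i=3: C(7,3)·!4 = 35·9 = 315
  i=4: C(7,4)·!3 = 35·2 = 70
Total = 5018.

5018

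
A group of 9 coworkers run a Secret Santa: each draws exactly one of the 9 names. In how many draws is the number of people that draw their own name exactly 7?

36

Pick the 7 fixed positions: C(9,7) = 36 ways.
The remaining 2 must be deranged: !2 = 1.
Total: 36 × 1 = 36.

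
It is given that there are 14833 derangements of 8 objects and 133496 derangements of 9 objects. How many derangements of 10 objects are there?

1334961

!10 = (10-1)·(!9 + !8) = 9·(133496 + 14833) = 9·148329 = 1334961.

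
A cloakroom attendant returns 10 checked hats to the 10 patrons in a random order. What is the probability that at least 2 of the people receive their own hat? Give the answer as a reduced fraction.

958879/3628800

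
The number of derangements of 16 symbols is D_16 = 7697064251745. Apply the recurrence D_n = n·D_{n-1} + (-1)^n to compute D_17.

D_17 = 17·7697064251745 - 1 = 130850092279664.

130850092279664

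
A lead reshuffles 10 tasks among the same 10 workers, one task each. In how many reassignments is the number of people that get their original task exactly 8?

45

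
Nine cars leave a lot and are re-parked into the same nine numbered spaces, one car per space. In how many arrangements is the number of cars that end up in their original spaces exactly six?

Choose which 6 of the 9 are fixed: C(9,6) = 84.
The remaining 3 must be deranged: !3 = 2.
Total: 84 × 2 = 168.

168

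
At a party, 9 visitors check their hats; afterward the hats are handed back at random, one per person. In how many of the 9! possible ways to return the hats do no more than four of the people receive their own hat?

361541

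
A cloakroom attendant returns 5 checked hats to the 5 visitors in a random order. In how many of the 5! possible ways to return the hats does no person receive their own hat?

44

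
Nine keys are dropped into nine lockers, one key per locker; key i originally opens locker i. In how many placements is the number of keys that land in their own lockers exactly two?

Choose which 2 of the 9 are fixed: C(9,2) = 36.
The remaining 7 must be deranged: !7 = 1854.
Total: 36 × 1854 = 66744.

66744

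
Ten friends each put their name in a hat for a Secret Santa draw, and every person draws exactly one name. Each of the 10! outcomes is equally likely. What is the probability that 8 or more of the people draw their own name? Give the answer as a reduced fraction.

23/1814400

Favorable outcomes: Σ_{i≥8} C(10,i)·!(10-i) = 45·1 + 10·0 + 1·1 = 46.
Total outcomes: 10! = 3628800.
Probability = 46/3628800 = 23/1814400.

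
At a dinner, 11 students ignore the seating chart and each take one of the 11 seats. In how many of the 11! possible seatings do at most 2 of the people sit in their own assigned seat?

36711421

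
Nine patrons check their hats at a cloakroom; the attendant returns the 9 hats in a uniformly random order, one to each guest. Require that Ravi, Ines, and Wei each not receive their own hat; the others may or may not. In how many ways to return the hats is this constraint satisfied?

256320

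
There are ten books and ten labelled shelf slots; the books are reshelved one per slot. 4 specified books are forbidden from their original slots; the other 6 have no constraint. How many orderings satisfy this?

2399760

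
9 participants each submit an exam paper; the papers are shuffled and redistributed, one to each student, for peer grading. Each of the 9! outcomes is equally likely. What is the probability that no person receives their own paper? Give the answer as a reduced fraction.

Favorable outcomes: !9 = 133496.
Total outcomes: 9! = 362880.
Probability = 133496/362880 = 16687/45360.

16687/45360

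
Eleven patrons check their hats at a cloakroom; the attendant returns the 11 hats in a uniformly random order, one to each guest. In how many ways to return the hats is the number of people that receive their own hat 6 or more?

# with exactly i fixed is C(11,i)·!(11-i); sum over i=6..11:
  i=6: C(11,6)·!5 = 462·44 = 20328
  i=7: C(11,7)·!4 = 330·9 = 2970
  i=8: C(11,8)·!3 = 165·2 = 330
  i=9: C(11,9)·!2 = 55·1 = 55
  i=10: C(11,10)·!1 = 11·0 = 0
  i=11: C(11,11)·!0 = 1·1 = 1
Total = 23684.

23684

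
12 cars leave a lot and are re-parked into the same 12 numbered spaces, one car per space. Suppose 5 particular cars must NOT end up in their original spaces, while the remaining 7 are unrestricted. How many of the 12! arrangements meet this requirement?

Inclusion-exclusion on the 5 forbidden self-matches:
Σ_{j=0}^{5} (-1)^j C(5,j)(12-j)!
= C(5,0)·12! - C(5,1)·11! + C(5,2)·10! - C(5,3)·9! + C(5,4)·8! - C(5,5)·7!
= 479001600 - 199584000 + 36288000 - 3628800 + 201600 - 5040
= 312273360

312273360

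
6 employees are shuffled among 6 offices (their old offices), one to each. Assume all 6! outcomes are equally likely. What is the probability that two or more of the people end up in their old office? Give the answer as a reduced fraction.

191/720

Favorable outcomes: Σ_{i≥2} C(6,i)·!(6-i) = 15·9 + 20·2 + 15·1 + 6·0 + 1·1 = 191.
Total outcomes: 6! = 720.
Probability = 191/720 = 191/720.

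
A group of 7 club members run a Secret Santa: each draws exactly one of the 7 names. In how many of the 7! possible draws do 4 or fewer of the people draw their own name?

Sum C(7,i)·!(7-i) for i = 0..4:
  i=0: C(7,0)·!7 = 1·1854 = 1854
  i=1: C(7,1)·!6 = 7·265 = 1855
  i=2: C(7,2)·!5 = 21·44 = 924
  i=3: C(7,3)·!4 = 35·9 = 315
  i=4: C(7,4)·!3 = 35·2 = 70
Total = 5018.

5018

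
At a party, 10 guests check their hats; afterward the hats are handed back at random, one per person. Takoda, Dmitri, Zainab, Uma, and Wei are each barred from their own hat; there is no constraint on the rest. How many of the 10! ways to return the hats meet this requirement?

2170680

Inclusion-exclusion on the 5 forbidden self-matches:
Σ_{j=0}^{5} (-1)^j C(5,j)(10-j)!
= C(5,0)·10! - C(5,1)·9! + C(5,2)·8! - C(5,3)·7! + C(5,4)·6! - C(5,5)·5!
= 3628800 - 1814400 + 403200 - 50400 + 3600 - 120
= 2170680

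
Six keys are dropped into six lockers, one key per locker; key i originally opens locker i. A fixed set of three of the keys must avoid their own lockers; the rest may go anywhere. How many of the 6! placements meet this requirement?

426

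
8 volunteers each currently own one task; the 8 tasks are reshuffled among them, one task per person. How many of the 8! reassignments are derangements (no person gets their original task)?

Recurrence: !8 = 7·(!7 + !6).
!8 = 7·(1854 + 265) = 7·2119 = 14833

14833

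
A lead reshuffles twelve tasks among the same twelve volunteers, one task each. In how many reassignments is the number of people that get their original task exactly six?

244860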